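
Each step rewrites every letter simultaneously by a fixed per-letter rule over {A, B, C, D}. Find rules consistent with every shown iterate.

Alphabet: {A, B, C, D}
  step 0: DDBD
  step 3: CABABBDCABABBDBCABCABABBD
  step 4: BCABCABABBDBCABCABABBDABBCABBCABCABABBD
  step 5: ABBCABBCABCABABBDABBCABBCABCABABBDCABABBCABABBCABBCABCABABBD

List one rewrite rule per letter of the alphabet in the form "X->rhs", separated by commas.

A->C, B->AB, C->B, D->BD

  step 4 ⇒ step 5: BCABCABABBDBCABCABABBDABBCABBCABCABABBD ⇒ AB·B·C·AB·B·C·AB·C·AB·AB·BD·AB·B·C·AB·B·C·AB·C·AB·AB·BD·C·AB·AB·B·C·AB·AB·B·C·AB·B·C·AB·C·AB·AB·BD
    A ↦ C
    B ↦ AB
    C ↦ B
    D ↦ BD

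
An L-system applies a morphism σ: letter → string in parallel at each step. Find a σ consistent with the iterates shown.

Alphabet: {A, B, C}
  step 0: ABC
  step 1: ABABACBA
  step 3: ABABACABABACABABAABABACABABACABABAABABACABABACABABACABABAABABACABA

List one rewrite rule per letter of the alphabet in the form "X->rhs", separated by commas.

  step 0 ⇒ step 1: ABC ⇒ ABA·BAC·BA
    A ↦ ABA
    B ↦ BAC
    C ↦ BA

A->ABA, B->BAC, C->BA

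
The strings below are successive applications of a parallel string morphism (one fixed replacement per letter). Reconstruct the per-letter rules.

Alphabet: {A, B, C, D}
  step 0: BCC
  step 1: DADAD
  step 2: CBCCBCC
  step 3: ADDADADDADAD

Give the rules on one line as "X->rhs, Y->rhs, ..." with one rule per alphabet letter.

A->BC, B->D, C->AD, D->C

  step 2 ⇒ step 3: CBCCBCC ⇒ AD·D·AD·AD·D·AD·AD
    B ↦ D
    C ↦ AD
  step 1 ⇒ step 2: DADAD ⇒ C·BC·C·BC·C
    A ↦ BC
  step 1 ⇒ step 2: DADAD ⇒ C·BC·C·BC·C
    D ↦ C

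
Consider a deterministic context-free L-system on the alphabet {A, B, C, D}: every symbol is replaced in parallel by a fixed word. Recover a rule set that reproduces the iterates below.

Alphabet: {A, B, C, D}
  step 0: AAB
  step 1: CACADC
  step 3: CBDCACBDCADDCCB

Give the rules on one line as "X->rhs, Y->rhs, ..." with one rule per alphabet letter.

  step 0 ⇒ step 1: AAB ⇒ CA·CA·DC
    A ↦ CA
    B ↦ DC
    C ↦ D  (constrained at step 1)
    D ↦ CB  (constrained at step 1)

A->CA, B->DC, C->D, D->CB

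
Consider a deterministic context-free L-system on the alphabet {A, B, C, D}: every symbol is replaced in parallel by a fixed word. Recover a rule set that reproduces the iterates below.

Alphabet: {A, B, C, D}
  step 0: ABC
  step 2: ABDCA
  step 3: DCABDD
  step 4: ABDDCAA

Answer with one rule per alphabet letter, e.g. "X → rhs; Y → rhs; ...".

  step 3 ⇒ step 4: DCABDD ⇒ A·BD·D·C·A·A
    A ↦ D
    B ↦ C
    C ↦ BD
    D ↦ A

A->D, B->C, C->BD, D->A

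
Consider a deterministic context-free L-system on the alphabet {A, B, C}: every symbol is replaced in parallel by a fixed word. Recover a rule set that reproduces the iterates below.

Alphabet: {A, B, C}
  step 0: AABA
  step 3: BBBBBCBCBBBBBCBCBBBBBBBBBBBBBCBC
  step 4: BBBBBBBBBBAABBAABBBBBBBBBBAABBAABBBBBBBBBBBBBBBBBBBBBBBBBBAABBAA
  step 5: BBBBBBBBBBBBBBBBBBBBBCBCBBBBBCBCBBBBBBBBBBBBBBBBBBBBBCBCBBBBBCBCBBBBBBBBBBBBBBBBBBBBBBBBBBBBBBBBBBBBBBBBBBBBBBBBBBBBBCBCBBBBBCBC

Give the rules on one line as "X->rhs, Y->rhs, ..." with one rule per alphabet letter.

  step 4 ⇒ step 5: BBBBBBBBBBAABBAABBBBBBBBBBAABBAABBBBBBBBBBBBBBBBBBBBBBBBBBAABBAA ⇒ BB·BB·BB·BB·BB·BB·BB·BB·BB·BB·BC·BC·BB·BB·BC·BC·BB·BB·BB·BB·BB·BB·BB·BB·BB·BB·BC·BC·BB·BB·BC·BC·BB·BB·BB·BB·BB·BB·BB·BB·BB·BB·BB·BB·BB·BB·BB·BB·BB·BB·BB·BB·BB·BB·BB·BB·BB·BB·BC·BC·BB·BB·BC·BC
    A ↦ BC
    B ↦ BB
  step 3 ⇒ step 4: BBBBBCBCBBBBBCBCBBBBBBBBBBBBBCBC ⇒ BB·BB·BB·BB·BB·AA·BB·AA·BB·BB·BB·BB·BB·AA·BB·AA·BB·BB·BB·BB·BB·BB·BB·BB·BB·BB·BB·BB·BB·AA·BB·AA
    C ↦ AA

A->BC, B->BB, C->AA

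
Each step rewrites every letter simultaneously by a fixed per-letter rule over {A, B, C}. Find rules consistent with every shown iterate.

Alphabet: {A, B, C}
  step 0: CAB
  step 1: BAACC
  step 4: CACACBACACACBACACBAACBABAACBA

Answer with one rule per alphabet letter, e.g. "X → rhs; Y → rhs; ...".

A->AC, B->C, C->BA

  step 0 ⇒ step 1: CAB ⇒ BA·AC·C
    A ↦ AC
    B ↦ C
    C ↦ BA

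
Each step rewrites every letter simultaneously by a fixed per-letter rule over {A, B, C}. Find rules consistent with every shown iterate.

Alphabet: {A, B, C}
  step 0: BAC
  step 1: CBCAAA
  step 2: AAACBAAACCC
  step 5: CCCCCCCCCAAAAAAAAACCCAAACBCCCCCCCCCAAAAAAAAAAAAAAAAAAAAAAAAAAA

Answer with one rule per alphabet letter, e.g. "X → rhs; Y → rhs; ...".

  step 1 ⇒ step 2: CBCAAA ⇒ AAA·CB·AAA·C·C·C
    A ↦ C
    B ↦ CB
    C ↦ AAA

A->C, B->CB, C->AAA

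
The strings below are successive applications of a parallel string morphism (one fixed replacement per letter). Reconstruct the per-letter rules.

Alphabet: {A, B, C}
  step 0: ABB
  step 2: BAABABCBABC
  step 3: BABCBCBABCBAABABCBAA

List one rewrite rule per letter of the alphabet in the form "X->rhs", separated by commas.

  step 2 ⇒ step 3: BAABABCBABC ⇒ BA·BC·BC·BA·BC·BA·A·BA·BC·BA·A
    A ↦ BC
    B ↦ BA
    C ↦ A

A->BC, B->BA, C->A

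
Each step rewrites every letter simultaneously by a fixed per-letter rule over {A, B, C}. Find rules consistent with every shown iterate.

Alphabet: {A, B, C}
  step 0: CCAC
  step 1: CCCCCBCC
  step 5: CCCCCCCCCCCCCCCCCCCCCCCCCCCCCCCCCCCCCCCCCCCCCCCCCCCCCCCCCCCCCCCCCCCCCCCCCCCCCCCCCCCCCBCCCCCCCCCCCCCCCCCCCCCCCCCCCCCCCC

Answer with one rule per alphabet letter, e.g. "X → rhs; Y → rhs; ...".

A->CB, B->A, C->CC

  step 0 ⇒ step 1: CCAC ⇒ CC·CC·CB·CC
    A ↦ CB
    C ↦ CC
    B ↦ A  (constrained at step 1)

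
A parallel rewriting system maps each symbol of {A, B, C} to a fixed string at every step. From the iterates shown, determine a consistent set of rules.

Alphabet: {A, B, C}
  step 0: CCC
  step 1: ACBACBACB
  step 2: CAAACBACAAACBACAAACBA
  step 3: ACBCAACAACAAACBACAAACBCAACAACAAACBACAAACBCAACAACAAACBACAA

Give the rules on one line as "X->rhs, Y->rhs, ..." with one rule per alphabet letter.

A->CAA, B->A, C->ACB

  step 2 ⇒ step 3: CAAACBACAAACBACAAACBA ⇒ ACB·CAA·CAA·CAA·ACB·A·CAA·ACB·CAA·CAA·CAA·ACB·A·CAA·ACB·CAA·CAA·CAA·ACB·A·CAA
    A ↦ CAA
    B ↦ A
    C ↦ ACB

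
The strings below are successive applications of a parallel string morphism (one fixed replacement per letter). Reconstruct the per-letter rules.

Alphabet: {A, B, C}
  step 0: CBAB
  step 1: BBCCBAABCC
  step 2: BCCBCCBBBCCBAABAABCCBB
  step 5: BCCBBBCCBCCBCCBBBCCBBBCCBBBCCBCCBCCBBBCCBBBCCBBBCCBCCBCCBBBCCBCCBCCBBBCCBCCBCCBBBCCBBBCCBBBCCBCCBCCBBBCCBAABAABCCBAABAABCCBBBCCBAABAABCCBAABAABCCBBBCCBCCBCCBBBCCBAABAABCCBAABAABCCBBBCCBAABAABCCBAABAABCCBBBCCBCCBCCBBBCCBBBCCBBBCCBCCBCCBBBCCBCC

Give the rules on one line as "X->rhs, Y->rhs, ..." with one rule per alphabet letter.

  step 1 ⇒ step 2: BBCCBAABCC ⇒ BCC·BCC·B·B·BCC·BAA·BAA·BCC·B·B
    A ↦ BAA
    B ↦ BCC
    C ↦ B

A->BAA, B->BCC, C->B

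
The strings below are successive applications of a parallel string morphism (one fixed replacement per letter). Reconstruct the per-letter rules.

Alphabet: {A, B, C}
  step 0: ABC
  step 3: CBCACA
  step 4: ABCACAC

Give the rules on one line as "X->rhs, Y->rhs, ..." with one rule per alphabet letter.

A->C, B->BC, C->A

  step 3 ⇒ step 4: CBCACA ⇒ A·BC·A·C·A·C
    A ↦ C
    B ↦ BC
    C ↦ A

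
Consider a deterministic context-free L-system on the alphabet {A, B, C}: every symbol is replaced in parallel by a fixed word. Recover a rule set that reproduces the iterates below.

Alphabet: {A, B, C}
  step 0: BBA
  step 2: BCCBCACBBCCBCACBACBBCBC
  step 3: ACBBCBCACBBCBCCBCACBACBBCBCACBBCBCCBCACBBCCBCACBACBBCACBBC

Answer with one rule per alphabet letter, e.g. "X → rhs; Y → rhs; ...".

  step 2 ⇒ step 3: BCCBCACBBCCBCACBACBBCBC ⇒ ACB·BC·BC·ACB·BC·BCC·BC·ACB·ACB·BC·BC·ACB·BC·BCC·BC·ACB·BCC·BC·ACB·ACB·BC·ACB·BC
    A ↦ BCC
    B ↦ ACB
    C ↦ BC

A->BCC, B->ACB, C->BC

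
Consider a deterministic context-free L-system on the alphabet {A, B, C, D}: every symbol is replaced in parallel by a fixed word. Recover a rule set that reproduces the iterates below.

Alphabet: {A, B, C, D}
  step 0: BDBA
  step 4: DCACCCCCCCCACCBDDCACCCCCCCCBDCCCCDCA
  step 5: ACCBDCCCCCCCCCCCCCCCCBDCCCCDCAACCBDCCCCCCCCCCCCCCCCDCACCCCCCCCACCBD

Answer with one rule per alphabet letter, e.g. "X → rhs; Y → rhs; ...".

  step 4 ⇒ step 5: DCACCCCCCCCACCBDDCACCCCCCCCBDCCCCDCA ⇒ A·CC·BD·CC·CC·CC·CC·CC·CC·CC·CC·BD·CC·CC·DC·A·A·CC·BD·CC·CC·CC·CC·CC·CC·CC·CC·DC·A·CC·CC·CC·CC·A·CC·BD
    A ↦ BD
    B ↦ DC
    C ↦ CC
    D ↦ A

A->BD, B->DC, C->CC, D->A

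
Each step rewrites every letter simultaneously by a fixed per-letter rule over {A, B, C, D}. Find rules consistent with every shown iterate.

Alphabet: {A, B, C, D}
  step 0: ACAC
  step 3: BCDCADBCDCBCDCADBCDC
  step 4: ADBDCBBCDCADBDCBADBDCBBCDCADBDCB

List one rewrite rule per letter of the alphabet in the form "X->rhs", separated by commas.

A->BC, B->AD, C->B, D->DC

  step 3 ⇒ step 4: BCDCADBCDCBCDCADBCDC ⇒ AD·B·DC·B·BC·DC·AD·B·DC·B·AD·B·DC·B·BC·DC·AD·B·DC·B
    A ↦ BC
    B ↦ AD
    C ↦ B
    D ↦ DC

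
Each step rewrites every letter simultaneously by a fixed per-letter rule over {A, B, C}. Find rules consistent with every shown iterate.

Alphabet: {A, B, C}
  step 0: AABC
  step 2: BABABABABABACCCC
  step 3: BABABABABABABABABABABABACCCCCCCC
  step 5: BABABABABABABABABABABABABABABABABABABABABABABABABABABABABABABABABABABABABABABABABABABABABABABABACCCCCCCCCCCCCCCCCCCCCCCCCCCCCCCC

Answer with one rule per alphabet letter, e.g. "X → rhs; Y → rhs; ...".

A->BA, B->BA, C->CC

  step 2 ⇒ step 3: BABABABABABACCCC ⇒ BA·BA·BA·BA·BA·BA·BA·BA·BA·BA·BA·BA·CC·CC·CC·CC
    A ↦ BA
    B ↦ BA
    C ↦ CC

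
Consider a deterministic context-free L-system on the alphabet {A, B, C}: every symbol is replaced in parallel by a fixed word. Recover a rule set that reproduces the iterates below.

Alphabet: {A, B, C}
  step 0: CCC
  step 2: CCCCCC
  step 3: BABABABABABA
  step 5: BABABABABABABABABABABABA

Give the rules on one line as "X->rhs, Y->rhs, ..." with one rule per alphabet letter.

  step 2 ⇒ step 3: CCCCCC ⇒ BA·BA·BA·BA·BA·BA
    C ↦ BA
    A ↦ C  (constrained at step 3)
    B ↦ C  (constrained at step 3)

A->C, B->C, C->BA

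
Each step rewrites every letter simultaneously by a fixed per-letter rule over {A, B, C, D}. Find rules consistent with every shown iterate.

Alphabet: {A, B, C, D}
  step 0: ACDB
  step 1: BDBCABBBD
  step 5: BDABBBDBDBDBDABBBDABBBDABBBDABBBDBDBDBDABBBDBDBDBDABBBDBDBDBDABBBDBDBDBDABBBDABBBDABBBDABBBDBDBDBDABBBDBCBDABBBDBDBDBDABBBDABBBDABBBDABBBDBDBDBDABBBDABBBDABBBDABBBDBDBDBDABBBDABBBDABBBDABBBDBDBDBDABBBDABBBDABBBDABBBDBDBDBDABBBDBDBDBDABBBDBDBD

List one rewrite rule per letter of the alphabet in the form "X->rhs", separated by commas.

  step 0 ⇒ step 1: ACDB ⇒ BD·BC·ABB·BD
    A ↦ BD
    B ↦ BD
    C ↦ BC
    D ↦ ABB

A->BD, B->BD, C->BC, D->ABB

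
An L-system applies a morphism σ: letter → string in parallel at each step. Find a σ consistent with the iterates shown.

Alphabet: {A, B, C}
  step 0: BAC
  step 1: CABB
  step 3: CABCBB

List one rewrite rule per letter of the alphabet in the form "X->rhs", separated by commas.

A->AB, B->C, C->B

  step 0 ⇒ step 1: BAC ⇒ C·AB·B
    A ↦ AB
    B ↦ C
    C ↦ B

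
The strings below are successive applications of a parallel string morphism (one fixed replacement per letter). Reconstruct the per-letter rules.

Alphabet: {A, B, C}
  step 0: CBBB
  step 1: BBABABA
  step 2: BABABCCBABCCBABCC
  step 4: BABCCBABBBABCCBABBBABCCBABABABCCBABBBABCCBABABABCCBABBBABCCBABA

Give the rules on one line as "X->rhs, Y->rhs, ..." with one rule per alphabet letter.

  step 1 ⇒ step 2: BBABABA ⇒ BA·BA·BCC·BA·BCC·BA·BCC
    A ↦ BCC
    B ↦ BA
  step 0 ⇒ step 1: CBBB ⇒ B·BA·BA·BA
    C ↦ B

A->BCC, B->BA, C->B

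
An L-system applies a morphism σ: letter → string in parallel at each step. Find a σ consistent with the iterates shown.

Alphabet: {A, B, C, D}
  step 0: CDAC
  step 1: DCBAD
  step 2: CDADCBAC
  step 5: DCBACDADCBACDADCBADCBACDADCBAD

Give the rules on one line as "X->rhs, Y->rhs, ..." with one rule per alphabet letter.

  step 1 ⇒ step 2: DCBAD ⇒ C·D·ADC·BA·C
    A ↦ BA
    B ↦ ADC
    C ↦ D
    D ↦ C

A->BA, B->ADC, C->D, D->C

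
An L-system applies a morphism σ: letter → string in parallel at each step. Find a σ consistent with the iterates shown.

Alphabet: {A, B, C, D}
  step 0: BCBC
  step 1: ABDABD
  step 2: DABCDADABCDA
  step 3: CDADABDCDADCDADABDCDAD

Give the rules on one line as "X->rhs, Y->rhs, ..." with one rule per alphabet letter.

  step 2 ⇒ step 3: DABCDADABCDA ⇒ CDA·D·AB·D·CDA·D·CDA·D·AB·D·CDA·D
    A ↦ D
    B ↦ AB
    C ↦ D
    D ↦ CDA

A->D, B->AB, C->D, D->CDA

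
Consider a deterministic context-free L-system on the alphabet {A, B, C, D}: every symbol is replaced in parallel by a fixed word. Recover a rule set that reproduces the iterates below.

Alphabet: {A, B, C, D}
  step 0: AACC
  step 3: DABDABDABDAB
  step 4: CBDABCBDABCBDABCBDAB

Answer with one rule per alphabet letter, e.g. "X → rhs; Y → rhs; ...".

  step 3 ⇒ step 4: DABDABDABDAB ⇒ CB·D·AB·CB·D·AB·CB·D·AB·CB·D·AB
    A ↦ D
    B ↦ AB
    D ↦ CB
    C ↦ D  (constrained at step 0)

A->D, B->AB, C->D, D->CB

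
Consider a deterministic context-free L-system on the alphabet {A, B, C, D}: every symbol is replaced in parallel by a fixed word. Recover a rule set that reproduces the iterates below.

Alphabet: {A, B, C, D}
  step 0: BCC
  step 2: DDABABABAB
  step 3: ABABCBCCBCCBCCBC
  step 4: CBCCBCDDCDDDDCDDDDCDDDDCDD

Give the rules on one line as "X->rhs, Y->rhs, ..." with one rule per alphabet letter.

  step 3 ⇒ step 4: ABABCBCCBCCBCCBC ⇒ CB·C·CB·C·DD·C·DD·DD·C·DD·DD·C·DD·DD·C·DD
    A ↦ CB
    B ↦ C
    C ↦ DD
  step 2 ⇒ step 3: DDABABABAB ⇒ AB·AB·CB·C·CB·C·CB·C·CB·C
    D ↦ AB

A->CB, B->C, C->DD, D->AB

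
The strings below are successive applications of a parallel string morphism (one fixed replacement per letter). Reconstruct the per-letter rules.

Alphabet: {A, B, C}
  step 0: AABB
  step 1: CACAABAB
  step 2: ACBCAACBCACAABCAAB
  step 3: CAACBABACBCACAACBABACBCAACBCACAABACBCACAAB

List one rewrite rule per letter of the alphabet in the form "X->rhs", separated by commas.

  step 2 ⇒ step 3: ACBCAACBCACAABCAAB ⇒ CA·ACB·AB·ACB·CA·CA·ACB·AB·ACB·CA·ACB·CA·CA·AB·ACB·CA·CA·AB
    A ↦ CA
    B ↦ AB
    C ↦ ACB

A->CA, B->AB, C->ACB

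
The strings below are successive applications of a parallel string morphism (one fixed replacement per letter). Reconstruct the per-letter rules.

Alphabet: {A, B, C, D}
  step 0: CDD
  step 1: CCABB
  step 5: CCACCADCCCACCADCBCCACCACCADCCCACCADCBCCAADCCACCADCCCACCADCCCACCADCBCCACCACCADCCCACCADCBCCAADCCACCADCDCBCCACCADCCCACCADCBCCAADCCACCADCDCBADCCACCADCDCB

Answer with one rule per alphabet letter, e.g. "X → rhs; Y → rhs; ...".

  step 0 ⇒ step 1: CDD ⇒ CCA·B·B
    C ↦ CCA
    D ↦ B
    A ↦ DC  (constrained at step 1)
    B ↦ AD  (constrained at step 1)

A->DC, B->AD, C->CCA, D->B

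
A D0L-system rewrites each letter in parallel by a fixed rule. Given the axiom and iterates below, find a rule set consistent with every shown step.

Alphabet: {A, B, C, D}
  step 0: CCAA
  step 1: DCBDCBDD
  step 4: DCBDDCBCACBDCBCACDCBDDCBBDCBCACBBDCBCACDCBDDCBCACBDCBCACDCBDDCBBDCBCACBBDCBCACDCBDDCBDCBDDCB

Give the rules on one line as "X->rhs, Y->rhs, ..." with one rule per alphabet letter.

  step 0 ⇒ step 1: CCAA ⇒ DCB·DCB·D·D
    A ↦ D
    C ↦ DCB
    B ↦ CAC  (constrained at step 1)
    D ↦ B  (constrained at step 1)

A->D, B->CAC, C->DCB, D->B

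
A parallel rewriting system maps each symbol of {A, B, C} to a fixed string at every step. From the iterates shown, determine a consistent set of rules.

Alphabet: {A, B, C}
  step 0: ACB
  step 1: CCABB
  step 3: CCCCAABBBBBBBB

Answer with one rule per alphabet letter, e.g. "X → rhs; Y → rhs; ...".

  step 0 ⇒ step 1: ACB ⇒ CC·A·BB
    A ↦ CC
    B ↦ BB
    C ↦ A

A->CC, B->BB, C->A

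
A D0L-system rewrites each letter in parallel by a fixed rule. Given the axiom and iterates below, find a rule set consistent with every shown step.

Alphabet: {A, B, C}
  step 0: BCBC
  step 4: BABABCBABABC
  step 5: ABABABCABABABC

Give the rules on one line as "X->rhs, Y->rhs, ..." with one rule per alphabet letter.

  step 4 ⇒ step 5: BABABCBABABC ⇒ A·B·A·B·A·BC·A·B·A·B·A·BC
    A ↦ B
    B ↦ A
    C ↦ BC

A->B, B->A, C->BC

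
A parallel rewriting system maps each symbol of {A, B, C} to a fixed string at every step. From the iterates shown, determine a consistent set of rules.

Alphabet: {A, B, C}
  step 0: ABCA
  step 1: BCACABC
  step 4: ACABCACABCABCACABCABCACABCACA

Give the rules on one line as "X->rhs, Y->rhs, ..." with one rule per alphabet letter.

A->BC, B->AC, C->A

  step 0 ⇒ step 1: ABCA ⇒ BC·AC·A·BC
    A ↦ BC
    B ↦ AC
    C ↦ A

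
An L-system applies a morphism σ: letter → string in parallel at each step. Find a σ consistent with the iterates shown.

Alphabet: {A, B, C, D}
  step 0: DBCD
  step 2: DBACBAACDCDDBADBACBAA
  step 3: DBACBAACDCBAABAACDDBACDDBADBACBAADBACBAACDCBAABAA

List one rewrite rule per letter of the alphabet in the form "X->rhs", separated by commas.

A->BAA, B->C, C->CD, D->DBA

  step 2 ⇒ step 3: DBACBAACDCDDBADBACBAA ⇒ DBA·C·BAA·CD·C·BAA·BAA·CD·DBA·CD·DBA·DBA·C·BAA·DBA·C·BAA·CD·C·BAA·BAA
    A ↦ BAA
    B ↦ C
    C ↦ CD
    D ↦ DBA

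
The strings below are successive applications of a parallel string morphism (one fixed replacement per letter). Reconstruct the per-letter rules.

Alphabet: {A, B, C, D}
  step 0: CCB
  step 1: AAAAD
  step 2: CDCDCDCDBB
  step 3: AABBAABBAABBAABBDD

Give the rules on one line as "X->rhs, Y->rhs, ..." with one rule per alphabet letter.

A->CD, B->D, C->AA, D->BB

  step 2 ⇒ step 3: CDCDCDCDBB ⇒ AA·BB·AA·BB·AA·BB·AA·BB·D·D
    B ↦ D
    C ↦ AA
    D ↦ BB
  step 1 ⇒ step 2: AAAAD ⇒ CD·CD·CD·CD·BB
    A ↦ CD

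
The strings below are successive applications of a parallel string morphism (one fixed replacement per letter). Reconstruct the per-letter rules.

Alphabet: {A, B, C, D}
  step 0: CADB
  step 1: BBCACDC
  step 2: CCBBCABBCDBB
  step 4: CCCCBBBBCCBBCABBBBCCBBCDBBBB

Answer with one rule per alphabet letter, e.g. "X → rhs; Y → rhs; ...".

  step 1 ⇒ step 2: BBCACDC ⇒ C·C·BB·CA·BB·CD·BB
    A ↦ CA
    B ↦ C
    C ↦ BB
    D ↦ CD

A->CA, B->C, C->BB, D->CD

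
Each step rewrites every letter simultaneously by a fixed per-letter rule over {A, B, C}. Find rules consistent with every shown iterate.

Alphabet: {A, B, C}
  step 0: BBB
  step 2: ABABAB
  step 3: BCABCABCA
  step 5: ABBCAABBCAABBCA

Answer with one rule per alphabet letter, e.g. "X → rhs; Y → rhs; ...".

A->B, B->CA, C->A

  step 2 ⇒ step 3: ABABAB ⇒ B·CA·B·CA·B·CA
    A ↦ B
    B ↦ CA
    C ↦ A  (constrained at step 3)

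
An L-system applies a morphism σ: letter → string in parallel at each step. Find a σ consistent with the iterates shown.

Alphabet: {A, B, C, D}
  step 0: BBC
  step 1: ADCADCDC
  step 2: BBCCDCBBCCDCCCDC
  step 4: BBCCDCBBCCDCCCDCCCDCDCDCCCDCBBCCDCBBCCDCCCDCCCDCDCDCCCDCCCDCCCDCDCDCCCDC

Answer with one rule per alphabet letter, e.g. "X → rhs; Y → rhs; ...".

  step 1 ⇒ step 2: ADCADCDC ⇒ BB·CC·DC·BB·CC·DC·CC·DC
    A ↦ BB
    C ↦ DC
    D ↦ CC
  step 0 ⇒ step 1: BBC ⇒ ADC·ADC·DC
    B ↦ ADC

A->BB, B->ADC, C->DC, D->CC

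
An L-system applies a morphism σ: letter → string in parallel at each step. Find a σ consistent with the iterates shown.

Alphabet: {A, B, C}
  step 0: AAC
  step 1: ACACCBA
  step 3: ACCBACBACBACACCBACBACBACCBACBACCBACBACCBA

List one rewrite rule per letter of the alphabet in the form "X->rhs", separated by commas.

  step 0 ⇒ step 1: AAC ⇒ AC·AC·CBA
    A ↦ AC
    C ↦ CBA
    B ↦ CB  (constrained at step 1)

A->AC, B->CB, C->CBA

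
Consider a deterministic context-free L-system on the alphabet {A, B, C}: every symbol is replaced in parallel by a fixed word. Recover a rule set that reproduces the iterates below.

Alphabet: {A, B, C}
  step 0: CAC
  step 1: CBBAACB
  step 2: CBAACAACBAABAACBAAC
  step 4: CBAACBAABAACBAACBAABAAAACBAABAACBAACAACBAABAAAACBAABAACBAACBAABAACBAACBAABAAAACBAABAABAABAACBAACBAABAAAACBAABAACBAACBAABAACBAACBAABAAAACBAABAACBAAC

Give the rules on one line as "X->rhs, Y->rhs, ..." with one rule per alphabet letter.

  step 1 ⇒ step 2: CBBAACB ⇒ CB·AAC·AAC·BAA·BAA·CB·AAC
    A ↦ BAA
    B ↦ AAC
    C ↦ CB

A->BAA, B->AAC, C->CB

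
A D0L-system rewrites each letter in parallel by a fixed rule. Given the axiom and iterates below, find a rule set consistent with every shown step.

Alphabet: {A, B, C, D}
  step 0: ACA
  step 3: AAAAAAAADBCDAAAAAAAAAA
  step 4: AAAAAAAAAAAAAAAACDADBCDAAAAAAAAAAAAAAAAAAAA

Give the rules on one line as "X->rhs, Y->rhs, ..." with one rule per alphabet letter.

A->AA, B->A, C->DB, D->CD

  step 3 ⇒ step 4: AAAAAAAADBCDAAAAAAAAAA ⇒ AA·AA·AA·AA·AA·AA·AA·AA·CD·A·DB·CD·AA·AA·AA·AA·AA·AA·AA·AA·AA·AA
    A ↦ AA
    B ↦ A
    C ↦ DB
    D ↦ CD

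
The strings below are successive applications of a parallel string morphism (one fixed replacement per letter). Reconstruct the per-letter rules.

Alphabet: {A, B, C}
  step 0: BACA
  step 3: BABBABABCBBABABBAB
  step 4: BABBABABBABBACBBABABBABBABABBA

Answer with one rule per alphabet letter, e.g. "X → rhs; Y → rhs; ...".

A->B, B->BA, C->CB

  step 3 ⇒ step 4: BABBABABCBBABABBAB ⇒ BA·B·BA·BA·B·BA·B·BA·CB·BA·BA·B·BA·B·BA·BA·B·BA
    A ↦ B
    B ↦ BA
    C ↦ CB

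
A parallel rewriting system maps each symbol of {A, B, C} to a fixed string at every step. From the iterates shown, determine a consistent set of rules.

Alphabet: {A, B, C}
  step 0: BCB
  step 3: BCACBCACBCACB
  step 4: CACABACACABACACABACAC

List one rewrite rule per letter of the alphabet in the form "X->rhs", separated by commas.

  step 3 ⇒ step 4: BCACBCACBCACB ⇒ CAC·A·B·A·CAC·A·B·A·CAC·A·B·A·CAC
    A ↦ B
    B ↦ CAC
    C ↦ A

A->B, B->CAC, C->A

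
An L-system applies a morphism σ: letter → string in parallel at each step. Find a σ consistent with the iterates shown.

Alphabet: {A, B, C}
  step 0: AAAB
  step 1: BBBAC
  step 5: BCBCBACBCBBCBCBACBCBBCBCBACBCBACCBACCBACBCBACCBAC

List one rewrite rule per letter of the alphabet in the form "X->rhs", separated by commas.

  step 0 ⇒ step 1: AAAB ⇒ B·B·B·AC
    A ↦ B
    B ↦ AC
    C ↦ CB  (constrained at step 1)

A->B, B->AC, C->CB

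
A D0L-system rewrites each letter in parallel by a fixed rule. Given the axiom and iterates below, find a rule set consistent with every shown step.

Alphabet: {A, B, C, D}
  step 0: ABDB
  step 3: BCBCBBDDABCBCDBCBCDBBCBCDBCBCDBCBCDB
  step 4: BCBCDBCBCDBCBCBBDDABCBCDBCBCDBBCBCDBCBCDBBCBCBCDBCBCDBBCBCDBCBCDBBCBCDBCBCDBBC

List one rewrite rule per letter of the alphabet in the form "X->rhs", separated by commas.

  step 3 ⇒ step 4: BCBCBBDDABCBCDBCBCDBBCBCDBCBCDBCBCDB ⇒ BC·BCD·BC·BCD·BC·BC·B·B·DDA·BC·BCD·BC·BCD·B·BC·BCD·BC·BCD·B·BC·BC·BCD·BC·BCD·B·BC·BCD·BC·BCD·B·BC·BCD·BC·BCD·B·BC
    A ↦ DDA
    B ↦ BC
    C ↦ BCD
    D ↦ B

A->DDA, B->BC, C->BCD, D->B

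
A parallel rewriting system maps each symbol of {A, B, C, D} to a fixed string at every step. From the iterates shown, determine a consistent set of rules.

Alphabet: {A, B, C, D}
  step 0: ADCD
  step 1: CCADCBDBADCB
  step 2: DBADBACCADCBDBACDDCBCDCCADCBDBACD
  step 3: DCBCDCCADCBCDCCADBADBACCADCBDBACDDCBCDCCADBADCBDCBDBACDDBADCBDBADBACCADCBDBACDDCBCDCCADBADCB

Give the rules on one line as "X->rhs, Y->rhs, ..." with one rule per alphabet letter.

A->CCA, B->CD, C->DBA, D->DCB

  step 2 ⇒ step 3: DBADBACCADCBDBACDDCBCDCCADCBDBACD ⇒ DCB·CD·CCA·DCB·CD·CCA·DBA·DBA·CCA·DCB·DBA·CD·DCB·CD·CCA·DBA·DCB·DCB·DBA·CD·DBA·DCB·DBA·DBA·CCA·DCB·DBA·CD·DCB·CD·CCA·DBA·DCB
    A ↦ CCA
    B ↦ CD
    C ↦ DBA
    D ↦ DCB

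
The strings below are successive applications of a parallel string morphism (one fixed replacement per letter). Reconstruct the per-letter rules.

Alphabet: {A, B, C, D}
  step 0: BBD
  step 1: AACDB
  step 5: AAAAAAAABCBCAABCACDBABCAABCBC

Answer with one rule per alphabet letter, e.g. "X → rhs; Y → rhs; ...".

A->BC, B->A, C->A, D->CDB

  step 0 ⇒ step 1: BBD ⇒ A·A·CDB
    B ↦ A
    D ↦ CDB
    A ↦ BC  (constrained at step 1)
    C ↦ A  (constrained at step 1)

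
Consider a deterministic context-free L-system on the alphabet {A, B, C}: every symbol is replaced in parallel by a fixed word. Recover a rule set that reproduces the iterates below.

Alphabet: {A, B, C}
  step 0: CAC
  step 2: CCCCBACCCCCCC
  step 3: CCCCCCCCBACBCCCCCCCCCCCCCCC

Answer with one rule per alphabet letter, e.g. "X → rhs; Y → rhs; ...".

A->BC, B->BAC, C->CC

  step 2 ⇒ step 3: CCCCBACCCCCCC ⇒ CC·CC·CC·CC·BAC·BC·CC·CC·CC·CC·CC·CC·CC
    A ↦ BC
    B ↦ BAC
    C ↦ CC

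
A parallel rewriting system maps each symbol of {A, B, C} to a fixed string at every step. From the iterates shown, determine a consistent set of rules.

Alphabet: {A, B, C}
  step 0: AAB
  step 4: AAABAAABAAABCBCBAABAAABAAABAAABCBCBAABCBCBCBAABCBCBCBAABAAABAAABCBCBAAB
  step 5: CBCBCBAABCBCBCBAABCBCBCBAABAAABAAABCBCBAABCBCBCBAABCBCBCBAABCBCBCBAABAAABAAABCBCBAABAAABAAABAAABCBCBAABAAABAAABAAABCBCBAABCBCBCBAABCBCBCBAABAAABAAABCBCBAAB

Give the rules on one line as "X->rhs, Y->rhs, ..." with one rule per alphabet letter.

  step 4 ⇒ step 5: AAABAAABAAABCBCBAABAAABAAABAAABCBCBAABCBCBCBAABCBCBCBAABAAABAAABCBCBAAB ⇒ CB·CB·CB·AAB·CB·CB·CB·AAB·CB·CB·CB·AAB·A·AAB·A·AAB·CB·CB·AAB·CB·CB·CB·AAB·CB·CB·CB·AAB·CB·CB·CB·AAB·A·AAB·A·AAB·CB·CB·AAB·A·AAB·A·AAB·A·AAB·CB·CB·AAB·A·AAB·A·AAB·A·AAB·CB·CB·AAB·CB·CB·CB·AAB·CB·CB·CB·AAB·A·AAB·A·AAB·CB·CB·AAB
    A ↦ CB
    B ↦ AAB
    C ↦ A

A->CB, B->AAB, C->A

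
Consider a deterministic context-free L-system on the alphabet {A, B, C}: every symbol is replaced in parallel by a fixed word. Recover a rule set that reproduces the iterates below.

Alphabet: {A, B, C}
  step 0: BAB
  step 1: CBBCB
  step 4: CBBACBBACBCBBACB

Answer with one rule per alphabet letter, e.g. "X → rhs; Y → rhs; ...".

  step 0 ⇒ step 1: BAB ⇒ CB·B·CB
    A ↦ B
    B ↦ CB
    C ↦ A  (constrained at step 1)

A->B, B->CB, C->A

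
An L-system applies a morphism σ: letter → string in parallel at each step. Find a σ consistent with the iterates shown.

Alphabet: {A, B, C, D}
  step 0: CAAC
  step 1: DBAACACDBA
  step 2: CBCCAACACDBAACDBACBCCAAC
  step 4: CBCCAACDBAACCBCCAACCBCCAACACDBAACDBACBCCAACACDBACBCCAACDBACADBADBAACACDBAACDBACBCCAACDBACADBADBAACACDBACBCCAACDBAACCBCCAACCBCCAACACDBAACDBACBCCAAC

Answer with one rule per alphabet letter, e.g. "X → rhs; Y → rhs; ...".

A->AC, B->CA, C->DBA, D->CBC

  step 1 ⇒ step 2: DBAACACDBA ⇒ CBC·CA·AC·AC·DBA·AC·DBA·CBC·CA·AC
    A ↦ AC
    B ↦ CA
    C ↦ DBA
    D ↦ CBC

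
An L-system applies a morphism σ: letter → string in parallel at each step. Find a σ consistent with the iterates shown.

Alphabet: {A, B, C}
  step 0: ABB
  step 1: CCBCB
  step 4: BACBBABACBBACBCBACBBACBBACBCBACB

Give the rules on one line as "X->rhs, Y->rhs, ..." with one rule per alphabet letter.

A->C, B->CB, C->BA

  step 0 ⇒ step 1: ABB ⇒ C·CB·CB
    A ↦ C
    B ↦ CB
    C ↦ BA  (constrained at step 1)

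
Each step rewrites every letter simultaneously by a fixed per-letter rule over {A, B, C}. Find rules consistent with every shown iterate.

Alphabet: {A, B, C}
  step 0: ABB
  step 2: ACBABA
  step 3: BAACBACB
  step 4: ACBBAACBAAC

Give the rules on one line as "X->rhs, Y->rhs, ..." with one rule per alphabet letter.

  step 3 ⇒ step 4: BAACBACB ⇒ AC·B·B·A·AC·B·A·AC
    A ↦ B
    B ↦ AC
    C ↦ A

A->B, B->AC, C->A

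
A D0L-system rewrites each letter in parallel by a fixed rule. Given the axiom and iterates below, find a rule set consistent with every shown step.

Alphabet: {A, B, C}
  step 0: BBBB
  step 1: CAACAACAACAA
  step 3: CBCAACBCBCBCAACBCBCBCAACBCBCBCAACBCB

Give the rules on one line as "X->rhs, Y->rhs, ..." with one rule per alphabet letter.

A->C, B->CAA, C->CB

  step 0 ⇒ step 1: BBBB ⇒ CAA·CAA·CAA·CAA
    B ↦ CAA
    A ↦ C  (constrained at step 1)
    C ↦ CB  (constrained at step 1)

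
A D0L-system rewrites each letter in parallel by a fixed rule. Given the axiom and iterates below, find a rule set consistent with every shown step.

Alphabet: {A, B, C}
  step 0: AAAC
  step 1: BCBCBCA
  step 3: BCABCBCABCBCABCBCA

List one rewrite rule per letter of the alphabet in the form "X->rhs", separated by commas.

  step 0 ⇒ step 1: AAAC ⇒ BC·BC·BC·A
    A ↦ BC
    C ↦ A
    B ↦ BC  (constrained at step 1)

A->BC, B->BC, C->A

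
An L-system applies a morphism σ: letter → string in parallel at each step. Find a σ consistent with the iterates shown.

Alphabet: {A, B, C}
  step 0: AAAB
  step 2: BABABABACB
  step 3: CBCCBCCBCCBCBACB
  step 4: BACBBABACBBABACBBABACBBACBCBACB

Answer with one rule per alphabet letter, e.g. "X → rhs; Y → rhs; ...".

  step 3 ⇒ step 4: CBCCBCCBCCBCBACB ⇒ BA·CB·BA·BA·CB·BA·BA·CB·BA·BA·CB·BA·CB·C·BA·CB
    A ↦ C
    B ↦ CB
    C ↦ BA

A->C, B->CB, C->BA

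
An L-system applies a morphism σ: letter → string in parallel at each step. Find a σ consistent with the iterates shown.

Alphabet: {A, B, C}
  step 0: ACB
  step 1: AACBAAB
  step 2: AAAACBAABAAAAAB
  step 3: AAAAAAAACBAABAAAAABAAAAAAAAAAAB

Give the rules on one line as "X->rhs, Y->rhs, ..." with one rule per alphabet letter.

  step 2 ⇒ step 3: AAAACBAABAAAAAB ⇒ AA·AA·AA·AA·CBA·AB·AA·AA·AB·AA·AA·AA·AA·AA·AB
    A ↦ AA
    B ↦ AB
    C ↦ CBA

A->AA, B->AB, C->CBA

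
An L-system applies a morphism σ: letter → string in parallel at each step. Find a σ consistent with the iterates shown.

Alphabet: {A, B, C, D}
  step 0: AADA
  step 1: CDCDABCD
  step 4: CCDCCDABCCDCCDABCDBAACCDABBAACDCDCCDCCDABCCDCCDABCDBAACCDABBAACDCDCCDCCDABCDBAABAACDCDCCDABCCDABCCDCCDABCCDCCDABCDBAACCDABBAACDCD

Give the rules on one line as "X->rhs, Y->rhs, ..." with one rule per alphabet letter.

  step 0 ⇒ step 1: AADA ⇒ CD·CD·AB·CD
    A ↦ CD
    D ↦ AB
    B ↦ BAA  (constrained at step 1)
    C ↦ CCD  (constrained at step 1)

A->CD, B->BAA, C->CCD, D->AB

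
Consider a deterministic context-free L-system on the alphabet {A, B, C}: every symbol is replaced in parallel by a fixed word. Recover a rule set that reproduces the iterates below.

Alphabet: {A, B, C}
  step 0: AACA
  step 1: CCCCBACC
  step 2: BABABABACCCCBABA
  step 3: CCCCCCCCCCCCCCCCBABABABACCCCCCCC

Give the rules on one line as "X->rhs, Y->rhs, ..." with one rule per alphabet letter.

  step 2 ⇒ step 3: BABABABACCCCBABA ⇒ CC·CC·CC·CC·CC·CC·CC·CC·BA·BA·BA·BA·CC·CC·CC·CC
    A ↦ CC
    B ↦ CC
    C ↦ BA

A->CC, B->CC, C->BA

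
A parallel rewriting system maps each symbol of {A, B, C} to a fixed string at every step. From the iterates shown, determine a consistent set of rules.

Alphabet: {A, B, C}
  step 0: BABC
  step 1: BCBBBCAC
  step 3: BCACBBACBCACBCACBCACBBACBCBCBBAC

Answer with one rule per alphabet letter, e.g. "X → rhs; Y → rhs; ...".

A->BB, B->BC, C->AC

  step 0 ⇒ step 1: BABC ⇒ BC·BB·BC·AC
    A ↦ BB
    B ↦ BC
    C ↦ AC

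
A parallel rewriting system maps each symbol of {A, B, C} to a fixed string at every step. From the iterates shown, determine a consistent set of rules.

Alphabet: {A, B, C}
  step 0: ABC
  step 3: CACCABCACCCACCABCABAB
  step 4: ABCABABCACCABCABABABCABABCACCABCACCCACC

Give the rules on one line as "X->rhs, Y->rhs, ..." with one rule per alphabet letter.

  step 3 ⇒ step 4: CACCABCACCCACCABCABAB ⇒ AB·C·AB·AB·C·ACC·AB·C·AB·AB·AB·C·AB·AB·C·ACC·AB·C·ACC·C·ACC
    A ↦ C
    B ↦ ACC
    C ↦ AB

A->C, B->ACC, C->AB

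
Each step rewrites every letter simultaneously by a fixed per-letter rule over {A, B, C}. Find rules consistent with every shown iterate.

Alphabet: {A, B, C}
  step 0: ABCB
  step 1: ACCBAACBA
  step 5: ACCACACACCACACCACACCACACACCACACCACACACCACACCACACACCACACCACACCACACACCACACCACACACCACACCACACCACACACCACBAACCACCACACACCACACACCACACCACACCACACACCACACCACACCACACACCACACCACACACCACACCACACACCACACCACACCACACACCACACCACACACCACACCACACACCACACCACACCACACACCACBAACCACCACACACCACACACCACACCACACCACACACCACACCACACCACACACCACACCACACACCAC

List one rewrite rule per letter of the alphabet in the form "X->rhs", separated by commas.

A->ACC, B->BA, C->AC

  step 0 ⇒ step 1: ABCB ⇒ ACC·BA·AC·BA
    A ↦ ACC
    B ↦ BA
    C ↦ AC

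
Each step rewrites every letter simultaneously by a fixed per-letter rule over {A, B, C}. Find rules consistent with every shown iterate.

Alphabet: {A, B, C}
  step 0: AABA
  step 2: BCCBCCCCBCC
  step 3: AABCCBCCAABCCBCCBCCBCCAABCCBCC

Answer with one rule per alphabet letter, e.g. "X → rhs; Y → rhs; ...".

  step 2 ⇒ step 3: BCCBCCCCBCC ⇒ AA·BCC·BCC·AA·BCC·BCC·BCC·BCC·AA·BCC·BCC
    B ↦ AA
    C ↦ BCC
    A ↦ C  (constrained at step 0)

A->C, B->AA, C->BCC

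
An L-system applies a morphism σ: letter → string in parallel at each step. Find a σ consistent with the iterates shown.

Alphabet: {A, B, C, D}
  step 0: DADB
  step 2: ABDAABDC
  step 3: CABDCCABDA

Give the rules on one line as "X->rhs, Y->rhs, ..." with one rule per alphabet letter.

  step 2 ⇒ step 3: ABDAABDC ⇒ C·A·BD·C·C·A·BD·A
    A ↦ C
    B ↦ A
    C ↦ A
    D ↦ BD

A->C, B->A, C->A, D->BD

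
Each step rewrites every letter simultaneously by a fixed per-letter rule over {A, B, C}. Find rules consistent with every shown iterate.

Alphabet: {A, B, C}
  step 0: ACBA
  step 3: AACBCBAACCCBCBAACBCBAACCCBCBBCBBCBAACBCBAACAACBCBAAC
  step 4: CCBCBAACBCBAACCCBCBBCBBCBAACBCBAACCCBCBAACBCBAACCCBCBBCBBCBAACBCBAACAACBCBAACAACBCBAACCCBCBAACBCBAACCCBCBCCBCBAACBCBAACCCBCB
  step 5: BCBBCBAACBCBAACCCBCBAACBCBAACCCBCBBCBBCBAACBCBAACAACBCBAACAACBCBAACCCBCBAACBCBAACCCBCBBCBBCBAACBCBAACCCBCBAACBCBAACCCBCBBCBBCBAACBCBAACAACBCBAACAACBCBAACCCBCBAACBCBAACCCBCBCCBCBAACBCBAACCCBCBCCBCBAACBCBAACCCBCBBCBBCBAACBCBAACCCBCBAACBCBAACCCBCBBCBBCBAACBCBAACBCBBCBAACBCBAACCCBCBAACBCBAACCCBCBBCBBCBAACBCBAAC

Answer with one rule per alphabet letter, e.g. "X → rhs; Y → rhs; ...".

A->C, B->AAC, C->BCB

  step 4 ⇒ step 5: CCBCBAACBCBAACCCBCBBCBBCBAACBCBAACCCBCBAACBCBAACCCBCBBCBBCBAACBCBAACAACBCBAACAACBCBAACCCBCBAACBCBAACCCBCBCCBCBAACBCBAACCCBCB ⇒ BCB·BCB·AAC·BCB·AAC·C·C·BCB·AAC·BCB·AAC·C·C·BCB·BCB·BCB·AAC·BCB·AAC·AAC·BCB·AAC·AAC·BCB·AAC·C·C·BCB·AAC·BCB·AAC·C·C·BCB·BCB·BCB·AAC·BCB·AAC·C·C·BCB·AAC·BCB·AAC·C·C·BCB·BCB·BCB·AAC·BCB·AAC·AAC·BCB·AAC·AAC·BCB·AAC·C·C·BCB·AAC·BCB·AAC·C·C·BCB·C·C·BCB·AAC·BCB·AAC·C·C·BCB·C·C·BCB·AAC·BCB·AAC·C·C·BCB·BCB·BCB·AAC·BCB·AAC·C·C·BCB·AAC·BCB·AAC·C·C·BCB·BCB·BCB·AAC·BCB·AAC·BCB·BCB·AAC·BCB·AAC·C·C·BCB·AAC·BCB·AAC·C·C·BCB·BCB·BCB·AAC·BCB·AAC
    A ↦ C
    B ↦ AAC
    C ↦ BCB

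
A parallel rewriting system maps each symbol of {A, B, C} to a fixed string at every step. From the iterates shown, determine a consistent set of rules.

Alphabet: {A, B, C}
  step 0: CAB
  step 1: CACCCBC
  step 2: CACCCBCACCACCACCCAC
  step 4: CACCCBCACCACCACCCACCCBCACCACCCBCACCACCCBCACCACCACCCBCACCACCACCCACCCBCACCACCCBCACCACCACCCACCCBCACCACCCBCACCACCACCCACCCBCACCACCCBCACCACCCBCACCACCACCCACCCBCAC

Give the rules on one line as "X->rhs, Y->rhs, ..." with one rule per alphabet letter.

A->CCB, B->C, C->CAC

  step 1 ⇒ step 2: CACCCBC ⇒ CAC·CCB·CAC·CAC·CAC·C·CAC
    A ↦ CCB
    B ↦ C
    C ↦ CAC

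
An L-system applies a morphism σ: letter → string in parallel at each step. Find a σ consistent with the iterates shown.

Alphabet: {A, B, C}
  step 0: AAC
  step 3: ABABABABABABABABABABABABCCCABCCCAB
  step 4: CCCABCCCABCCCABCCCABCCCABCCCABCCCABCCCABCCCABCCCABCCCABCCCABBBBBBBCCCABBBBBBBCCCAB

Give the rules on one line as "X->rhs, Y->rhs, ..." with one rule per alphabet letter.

  step 3 ⇒ step 4: ABABABABABABABABABABABABCCCABCCCAB ⇒ CCC·AB·CCC·AB·CCC·AB·CCC·AB·CCC·AB·CCC·AB·CCC·AB·CCC·AB·CCC·AB·CCC·AB·CCC·AB·CCC·AB·BB·BB·BB·CCC·AB·BB·BB·BB·CCC·AB
    A ↦ CCC
    B ↦ AB
    C ↦ BB

A->CCC, B->AB, C->BB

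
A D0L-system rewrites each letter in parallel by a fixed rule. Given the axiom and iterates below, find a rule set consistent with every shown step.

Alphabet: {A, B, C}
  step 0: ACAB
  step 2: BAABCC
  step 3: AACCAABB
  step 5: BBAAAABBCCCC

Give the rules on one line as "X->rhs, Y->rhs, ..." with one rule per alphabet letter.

A->C, B->AA, C->B

  step 2 ⇒ step 3: BAABCC ⇒ AA·C·C·AA·B·B
    A ↦ C
    B ↦ AA
    C ↦ B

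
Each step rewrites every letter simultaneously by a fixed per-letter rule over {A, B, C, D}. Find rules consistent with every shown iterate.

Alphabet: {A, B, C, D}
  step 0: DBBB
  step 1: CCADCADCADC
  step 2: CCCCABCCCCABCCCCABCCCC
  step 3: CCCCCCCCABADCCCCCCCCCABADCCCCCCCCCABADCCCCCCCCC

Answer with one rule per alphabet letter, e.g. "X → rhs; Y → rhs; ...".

A->AB, B->ADC, C->CC, D->CC

  step 2 ⇒ step 3: CCCCABCCCCABCCCCABCCCC ⇒ CC·CC·CC·CC·AB·ADC·CC·CC·CC·CC·AB·ADC·CC·CC·CC·CC·AB·ADC·CC·CC·CC·CC
    A ↦ AB
    B ↦ ADC
    C ↦ CC
  step 0 ⇒ step 1: DBBB ⇒ CC·ADC·ADC·ADC
    D ↦ CC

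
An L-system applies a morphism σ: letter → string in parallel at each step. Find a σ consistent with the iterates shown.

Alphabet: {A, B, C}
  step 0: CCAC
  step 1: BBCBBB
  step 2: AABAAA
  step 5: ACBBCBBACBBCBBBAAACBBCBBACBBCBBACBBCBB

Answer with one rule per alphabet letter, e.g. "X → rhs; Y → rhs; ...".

A->CBB, B->A, C->B

  step 1 ⇒ step 2: BBCBBB ⇒ A·A·B·A·A·A
    B ↦ A
    C ↦ B
  step 0 ⇒ step 1: CCAC ⇒ B·B·CBB·B
    A ↦ CBB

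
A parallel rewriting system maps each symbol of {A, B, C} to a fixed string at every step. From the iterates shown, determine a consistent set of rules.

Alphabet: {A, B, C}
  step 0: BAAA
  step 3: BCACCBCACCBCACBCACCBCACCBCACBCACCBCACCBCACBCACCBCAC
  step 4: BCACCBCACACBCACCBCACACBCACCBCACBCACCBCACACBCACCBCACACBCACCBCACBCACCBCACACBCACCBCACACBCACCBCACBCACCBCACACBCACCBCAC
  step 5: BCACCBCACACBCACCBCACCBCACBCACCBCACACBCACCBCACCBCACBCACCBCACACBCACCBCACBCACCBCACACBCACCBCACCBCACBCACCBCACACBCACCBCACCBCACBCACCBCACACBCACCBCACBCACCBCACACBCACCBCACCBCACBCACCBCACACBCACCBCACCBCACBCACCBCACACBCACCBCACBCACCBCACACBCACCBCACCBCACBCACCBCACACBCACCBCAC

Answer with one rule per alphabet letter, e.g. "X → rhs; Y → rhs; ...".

A->CBC, B->BC, C->AC

  step 4 ⇒ step 5: BCACCBCACACBCACCBCACACBCACCBCACBCACCBCACACBCACCBCACACBCACCBCACBCACCBCACACBCACCBCACACBCACCBCACBCACCBCACACBCACCBCAC ⇒ BC·AC·CBC·AC·AC·BC·AC·CBC·AC·CBC·AC·BC·AC·CBC·AC·AC·BC·AC·CBC·AC·CBC·AC·BC·AC·CBC·AC·AC·BC·AC·CBC·AC·BC·AC·CBC·AC·AC·BC·AC·CBC·AC·CBC·AC·BC·AC·CBC·AC·AC·BC·AC·CBC·AC·CBC·AC·BC·AC·CBC·AC·AC·BC·AC·CBC·AC·BC·AC·CBC·AC·AC·BC·AC·CBC·AC·CBC·AC·BC·AC·CBC·AC·AC·BC·AC·CBC·AC·CBC·AC·BC·AC·CBC·AC·AC·BC·AC·CBC·AC·BC·AC·CBC·AC·AC·BC·AC·CBC·AC·CBC·AC·BC·AC·CBC·AC·AC·BC·AC·CBC·AC
    A ↦ CBC
    B ↦ BC
    C ↦ AC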